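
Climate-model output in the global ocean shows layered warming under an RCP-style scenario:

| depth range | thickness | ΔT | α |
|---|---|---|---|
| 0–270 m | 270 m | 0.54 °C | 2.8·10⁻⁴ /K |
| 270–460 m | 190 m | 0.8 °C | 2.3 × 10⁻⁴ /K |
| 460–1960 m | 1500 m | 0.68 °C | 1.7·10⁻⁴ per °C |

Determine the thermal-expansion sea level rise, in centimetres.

Δh ≈ 24.9 cm

Layer 1: 0.54 × 2.8×10⁻⁴ × 270 = 0.040824 m
2.3×10⁻⁴ × 190 × 0.8 = 0.03496 m
Layer 3: 1500 × 0.68 × 1.7×10⁻⁴ = 0.17340 m
Δh = 0.040824 + 0.03496 + 0.17340 = 0.249184 m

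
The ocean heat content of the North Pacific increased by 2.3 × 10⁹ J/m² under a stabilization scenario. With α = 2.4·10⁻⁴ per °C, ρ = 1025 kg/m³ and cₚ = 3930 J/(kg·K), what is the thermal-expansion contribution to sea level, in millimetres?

Δh ≈ 137 mm

Δh = αQ/(ρcₚ) = 2.4×10⁻⁴ × 2.3×10⁹ / (1025 × 3930) ≈ 0.13703 m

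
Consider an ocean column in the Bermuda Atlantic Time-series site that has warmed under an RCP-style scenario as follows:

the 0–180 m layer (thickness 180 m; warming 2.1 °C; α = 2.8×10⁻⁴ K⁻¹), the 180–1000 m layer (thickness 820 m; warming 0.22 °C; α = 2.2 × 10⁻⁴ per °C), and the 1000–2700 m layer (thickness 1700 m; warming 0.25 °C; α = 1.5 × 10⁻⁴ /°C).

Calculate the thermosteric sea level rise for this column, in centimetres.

Layer 1: 2.8×10⁻⁴ × 2.1 × 180 = 0.10584 m
Layer 2: 820 × 2.2×10⁻⁴ × 0.22 = 0.039688 m
Layer 3: 1700 × 1.5×10⁻⁴ × 0.25 = 0.06375 m
Δh = 0.10584 + 0.039688 + 0.06375 = 0.209278 m

Δh = 21 cm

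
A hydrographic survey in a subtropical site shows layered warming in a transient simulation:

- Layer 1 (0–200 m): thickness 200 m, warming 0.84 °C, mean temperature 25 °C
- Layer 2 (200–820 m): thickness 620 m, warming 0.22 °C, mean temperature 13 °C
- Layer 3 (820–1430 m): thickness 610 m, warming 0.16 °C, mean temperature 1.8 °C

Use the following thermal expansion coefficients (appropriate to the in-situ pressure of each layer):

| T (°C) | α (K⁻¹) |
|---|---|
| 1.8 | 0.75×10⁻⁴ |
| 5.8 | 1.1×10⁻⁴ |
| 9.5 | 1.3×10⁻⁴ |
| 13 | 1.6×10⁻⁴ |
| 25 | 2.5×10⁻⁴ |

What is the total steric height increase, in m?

about 0.0711 m

Layer 1 at 25 °C → α = 2.5×10⁻⁴ K⁻¹
Layer 2 at 13 °C → α = 1.6×10⁻⁴ K⁻¹
Layer 3 at 1.8 °C → α = 0.75×10⁻⁴ K⁻¹
0–200 m: 2.5×10⁻⁴ × 200 × 0.84 = 0.04200 m
620 × 0.22 × 1.6×10⁻⁴ = 0.021824 m
820–1430 m: 0.75×10⁻⁴ × 0.16 × 610 = 0.00732 m
Δh = 0.04200 + 0.021824 + 0.00732 = 0.071144 m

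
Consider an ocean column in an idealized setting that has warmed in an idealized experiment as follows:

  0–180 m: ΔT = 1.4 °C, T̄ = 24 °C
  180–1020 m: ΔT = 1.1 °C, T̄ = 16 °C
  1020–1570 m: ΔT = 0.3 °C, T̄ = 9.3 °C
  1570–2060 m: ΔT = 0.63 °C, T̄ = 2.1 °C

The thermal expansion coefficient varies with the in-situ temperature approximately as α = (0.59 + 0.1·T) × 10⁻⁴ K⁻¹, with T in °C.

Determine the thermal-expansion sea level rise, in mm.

Layer 1: α = (0.59 + 0.1×24)×10⁻⁴ = 2.99×10⁻⁴ K⁻¹
Layer 2: α = (0.59 + 0.1×16)×10⁻⁴ = 2.19×10⁻⁴ K⁻¹
Layer 3: α = (0.59 + 0.1×9.3)×10⁻⁴ = 1.52×10⁻⁴ K⁻¹
Layer 4: α = (0.59 + 0.1×2.1)×10⁻⁴ = 0.8×10⁻⁴ K⁻¹
180 × 2.99×10⁻⁴ × 1.4 = 0.075348 m
180–1020 m: 1.1 × 2.19×10⁻⁴ × 840 = 0.202356 m
0.3 × 1.52×10⁻⁴ × 550 = 0.02508 m
1570–2060 m: 490 × 0.8×10⁻⁴ × 0.63 = 0.024696 m
Δh = 0.075348 + 0.202356 + 0.02508 + 0.024696 = 0.32748 m

327 mm of thermosteric rise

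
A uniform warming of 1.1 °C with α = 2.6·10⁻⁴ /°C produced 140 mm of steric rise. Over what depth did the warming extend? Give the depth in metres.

H = Δh/(αΔT) = 0.14 / (2.6×10⁻⁴ × 1.1) ≈ 489.5 m

about 490 m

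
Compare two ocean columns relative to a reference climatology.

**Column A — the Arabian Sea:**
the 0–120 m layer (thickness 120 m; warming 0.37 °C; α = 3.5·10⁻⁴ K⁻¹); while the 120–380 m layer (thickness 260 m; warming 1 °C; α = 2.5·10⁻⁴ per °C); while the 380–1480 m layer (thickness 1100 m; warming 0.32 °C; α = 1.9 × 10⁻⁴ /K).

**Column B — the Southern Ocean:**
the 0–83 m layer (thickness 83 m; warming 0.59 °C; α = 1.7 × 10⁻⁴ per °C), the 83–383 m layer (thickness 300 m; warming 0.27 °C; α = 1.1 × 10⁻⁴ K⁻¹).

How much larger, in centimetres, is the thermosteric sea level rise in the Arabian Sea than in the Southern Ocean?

13.0 cm larger

A 0–120 m: 120 × 0.37 × 3.5×10⁻⁴ = 0.01554 m
A Layer 2: 1 × 260 × 2.5×10⁻⁴ = 0.06500 m
A 380–1480 m: 0.32 × 1100 × 1.9×10⁻⁴ = 0.06688 m
A total: 0.14742 m
B 0–83 m: 0.59 × 83 × 1.7×10⁻⁴ = 0.0083249 m
B Layer 2: 0.27 × 300 × 1.1×10⁻⁴ = 0.00891 m
B total: 0.0172349 m
Difference: 0.14742 − 0.0172349 = 0.1301851 m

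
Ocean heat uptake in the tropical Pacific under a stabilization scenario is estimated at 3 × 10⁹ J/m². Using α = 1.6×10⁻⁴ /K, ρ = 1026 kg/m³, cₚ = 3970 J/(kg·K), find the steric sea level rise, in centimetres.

about 11.8 cm

Δh = αQ/(ρcₚ) = 1.6×10⁻⁴ × 3×10⁹ / (1026 × 3970) ≈ 0.11784 m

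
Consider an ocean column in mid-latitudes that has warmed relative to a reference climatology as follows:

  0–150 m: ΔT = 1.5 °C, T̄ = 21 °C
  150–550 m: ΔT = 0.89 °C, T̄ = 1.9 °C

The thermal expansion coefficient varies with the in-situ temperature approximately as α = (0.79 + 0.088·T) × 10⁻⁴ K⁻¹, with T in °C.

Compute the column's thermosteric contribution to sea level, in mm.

Layer 1: α = (0.79 + 0.088×21)×10⁻⁴ = 2.638×10⁻⁴ K⁻¹
Layer 2: α = (0.79 + 0.088×1.9)×10⁻⁴ = 0.9572×10⁻⁴ K⁻¹
Layer 1: 1.5 × 2.638×10⁻⁴ × 150 = 0.059355 m
150–550 m: 0.9572×10⁻⁴ × 0.89 × 400 = 0.03407632 m
Δh = 0.059355 + 0.03407632 = 0.09343132 m

Δh ≈ 93.4 mm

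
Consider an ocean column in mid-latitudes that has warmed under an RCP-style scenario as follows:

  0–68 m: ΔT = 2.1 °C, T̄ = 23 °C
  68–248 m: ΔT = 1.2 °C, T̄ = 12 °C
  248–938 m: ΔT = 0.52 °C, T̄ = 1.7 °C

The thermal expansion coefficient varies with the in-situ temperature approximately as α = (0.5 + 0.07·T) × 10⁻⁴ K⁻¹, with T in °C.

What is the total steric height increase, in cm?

8.1 cm of thermosteric rise

Layer 1: α = (0.5 + 0.07×23)×10⁻⁴ = 2.11×10⁻⁴ K⁻¹
Layer 2: α = (0.5 + 0.07×12)×10⁻⁴ = 1.34×10⁻⁴ K⁻¹
Layer 3: α = (0.5 + 0.07×1.7)×10⁻⁴ = 0.619×10⁻⁴ K⁻¹
2.1 × 2.11×10⁻⁴ × 68 = 0.0301308 m
1.34×10⁻⁴ × 180 × 1.2 = 0.028944 m
690 × 0.52 × 0.619×10⁻⁴ = 0.02220972 m
Δh = 0.0301308 + 0.028944 + 0.02220972 = 0.08128452 m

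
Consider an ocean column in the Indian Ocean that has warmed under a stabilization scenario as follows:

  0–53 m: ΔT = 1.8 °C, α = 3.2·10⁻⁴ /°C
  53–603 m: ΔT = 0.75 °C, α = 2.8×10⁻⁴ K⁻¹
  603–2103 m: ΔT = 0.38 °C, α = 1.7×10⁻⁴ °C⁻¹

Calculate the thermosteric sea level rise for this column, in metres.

0.243 m of thermosteric rise

Layer 1: 3.2×10⁻⁴ × 1.8 × 53 = 0.030528 m
550 × 0.75 × 2.8×10⁻⁴ = 0.11550 m
1.7×10⁻⁴ × 0.38 × 1500 = 0.09690 m
Δh = 0.030528 + 0.11550 + 0.09690 = 0.242928 m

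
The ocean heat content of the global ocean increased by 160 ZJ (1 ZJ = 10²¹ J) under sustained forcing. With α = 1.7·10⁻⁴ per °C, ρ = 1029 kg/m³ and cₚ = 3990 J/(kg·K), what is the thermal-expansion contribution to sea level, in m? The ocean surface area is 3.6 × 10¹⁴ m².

Per unit area: Q = 160×10²¹ / (3.6×10¹⁴) ≈ 4.444×10⁸ J/m²
Δh = αQ/(ρcₚ) = 1.7×10⁻⁴ × 4.444×10⁸ / (1029 × 3990) ≈ 0.018401 m

0.0184 m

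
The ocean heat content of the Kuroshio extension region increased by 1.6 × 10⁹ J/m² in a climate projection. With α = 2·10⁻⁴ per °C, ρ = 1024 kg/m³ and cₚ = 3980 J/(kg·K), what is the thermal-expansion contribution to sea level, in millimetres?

Δh = αQ/(ρcₚ) = 2×10⁻⁴ × 1.6×10⁹ / (1024 × 3980) ≈ 0.078518 m

78.5 mm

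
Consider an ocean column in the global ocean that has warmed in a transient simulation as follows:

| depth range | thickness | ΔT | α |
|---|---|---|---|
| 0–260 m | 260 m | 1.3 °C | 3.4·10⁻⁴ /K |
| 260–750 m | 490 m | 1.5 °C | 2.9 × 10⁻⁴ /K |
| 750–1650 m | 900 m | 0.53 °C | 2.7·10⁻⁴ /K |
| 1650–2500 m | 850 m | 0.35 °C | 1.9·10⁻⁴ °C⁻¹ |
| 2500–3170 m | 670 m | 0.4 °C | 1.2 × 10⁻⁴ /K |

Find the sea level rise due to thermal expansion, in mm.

Δh ≈ 546 mm

Layer 1: 260 × 1.3 × 3.4×10⁻⁴ = 0.11492 m
2.9×10⁻⁴ × 490 × 1.5 = 0.21315 m
0.53 × 2.7×10⁻⁴ × 900 = 0.12879 m
1650–2500 m: 1.9×10⁻⁴ × 0.35 × 850 = 0.056525 m
Layer 5: 670 × 0.4 × 1.2×10⁻⁴ = 0.03216 m
Δh = 0.11492 + 0.21315 + 0.12879 + 0.056525 + 0.03216 = 0.545545 m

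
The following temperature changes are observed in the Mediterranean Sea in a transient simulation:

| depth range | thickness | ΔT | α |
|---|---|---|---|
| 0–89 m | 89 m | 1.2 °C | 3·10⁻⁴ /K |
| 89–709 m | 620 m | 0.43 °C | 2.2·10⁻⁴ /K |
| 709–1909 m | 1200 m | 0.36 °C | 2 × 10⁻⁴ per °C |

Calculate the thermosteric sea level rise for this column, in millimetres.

Δh ≈ 180 mm

1.2 × 3×10⁻⁴ × 89 = 0.03204 m
Layer 2: 0.43 × 2.2×10⁻⁴ × 620 = 0.058652 m
0.36 × 2×10⁻⁴ × 1200 = 0.08640 m
Δh = 0.03204 + 0.058652 + 0.08640 = 0.177092 m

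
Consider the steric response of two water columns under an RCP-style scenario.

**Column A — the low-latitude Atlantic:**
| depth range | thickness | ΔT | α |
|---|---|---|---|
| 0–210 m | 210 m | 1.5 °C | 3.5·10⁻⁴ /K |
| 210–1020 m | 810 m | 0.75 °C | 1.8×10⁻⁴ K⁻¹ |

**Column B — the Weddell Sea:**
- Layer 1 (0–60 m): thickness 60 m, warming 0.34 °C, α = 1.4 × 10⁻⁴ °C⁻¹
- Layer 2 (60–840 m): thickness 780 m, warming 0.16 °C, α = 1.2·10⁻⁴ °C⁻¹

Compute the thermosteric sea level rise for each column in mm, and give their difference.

A 0–210 m: 3.5×10⁻⁴ × 210 × 1.5 = 0.11025 m
A 1.8×10⁻⁴ × 0.75 × 810 = 0.10935 m
A total: 0.21960 m
B 0–60 m: 60 × 1.4×10⁻⁴ × 0.34 = 0.002856 m
B 60–840 m: 1.2×10⁻⁴ × 0.16 × 780 = 0.014976 m
B total: 0.017832 m
Difference: 0.21960 − 0.017832 = 0.201768 m

Δh_A ≈ 220 mm, Δh_B ≈ 18 mm; difference ≈ 200 mm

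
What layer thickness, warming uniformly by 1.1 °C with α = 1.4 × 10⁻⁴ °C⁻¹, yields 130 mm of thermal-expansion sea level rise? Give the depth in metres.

844 m

H = Δh/(αΔT) = 0.13 / (1.4×10⁻⁴ × 1.1) ≈ 844.2 m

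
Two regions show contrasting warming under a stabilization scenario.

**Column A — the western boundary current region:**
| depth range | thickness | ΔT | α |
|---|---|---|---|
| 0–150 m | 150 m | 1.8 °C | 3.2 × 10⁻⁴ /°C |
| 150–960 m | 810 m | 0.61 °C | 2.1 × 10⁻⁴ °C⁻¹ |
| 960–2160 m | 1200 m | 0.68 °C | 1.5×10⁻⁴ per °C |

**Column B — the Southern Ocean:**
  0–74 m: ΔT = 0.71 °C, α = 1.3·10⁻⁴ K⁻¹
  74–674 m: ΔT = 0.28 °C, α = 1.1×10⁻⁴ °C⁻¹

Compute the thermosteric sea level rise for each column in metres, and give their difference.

Δh_A ≈ 0.31 m, Δh_B ≈ 0.025 m; difference ≈ 0.29 m

A Layer 1: 1.8 × 150 × 3.2×10⁻⁴ = 0.08640 m
A 150–960 m: 810 × 2.1×10⁻⁴ × 0.61 = 0.103761 m
A 0.68 × 1.5×10⁻⁴ × 1200 = 0.12240 m
A total: 0.312561 m
B Layer 1: 1.3×10⁻⁴ × 74 × 0.71 = 0.0068302 m
B 74–674 m: 600 × 0.28 × 1.1×10⁻⁴ = 0.01848 m
B total: 0.0253102 m
Difference: 0.312561 − 0.0253102 = 0.2872508 m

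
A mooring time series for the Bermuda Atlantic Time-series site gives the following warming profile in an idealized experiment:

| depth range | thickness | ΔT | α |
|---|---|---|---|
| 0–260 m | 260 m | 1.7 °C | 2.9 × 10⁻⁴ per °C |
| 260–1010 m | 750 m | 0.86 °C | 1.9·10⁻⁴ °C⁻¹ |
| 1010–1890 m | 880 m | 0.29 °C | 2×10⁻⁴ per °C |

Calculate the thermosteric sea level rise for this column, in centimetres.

Layer 1: 1.7 × 260 × 2.9×10⁻⁴ = 0.12818 m
Layer 2: 1.9×10⁻⁴ × 0.86 × 750 = 0.12255 m
Layer 3: 880 × 0.29 × 2×10⁻⁴ = 0.05104 m
Δh = 0.12818 + 0.12255 + 0.05104 = 0.30177 m

30 cm of thermosteric rise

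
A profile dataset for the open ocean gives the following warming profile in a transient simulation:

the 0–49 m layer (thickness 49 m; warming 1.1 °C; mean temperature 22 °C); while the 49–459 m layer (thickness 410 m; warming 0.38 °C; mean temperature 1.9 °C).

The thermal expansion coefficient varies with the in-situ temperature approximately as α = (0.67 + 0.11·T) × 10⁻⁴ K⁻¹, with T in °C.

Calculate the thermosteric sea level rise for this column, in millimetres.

Δh = 30.3 mm

Layer 1: α = (0.67 + 0.11×22)×10⁻⁴ = 3.09×10⁻⁴ K⁻¹
Layer 2: α = (0.67 + 0.11×1.9)×10⁻⁴ = 0.879×10⁻⁴ K⁻¹
Layer 1: 49 × 3.09×10⁻⁴ × 1.1 = 0.0166551 m
49–459 m: 0.879×10⁻⁴ × 0.38 × 410 = 0.01369482 m
Δh = 0.0166551 + 0.01369482 = 0.03034992 m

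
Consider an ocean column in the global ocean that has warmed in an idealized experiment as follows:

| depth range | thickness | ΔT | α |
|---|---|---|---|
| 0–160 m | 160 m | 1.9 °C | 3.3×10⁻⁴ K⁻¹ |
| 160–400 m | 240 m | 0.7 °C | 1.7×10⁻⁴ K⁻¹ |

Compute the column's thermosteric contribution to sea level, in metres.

Δh ≈ 0.13 m

Layer 1: 1.9 × 160 × 3.3×10⁻⁴ = 0.10032 m
Layer 2: 1.7×10⁻⁴ × 0.7 × 240 = 0.02856 m
Δh = 0.10032 + 0.02856 = 0.12888 m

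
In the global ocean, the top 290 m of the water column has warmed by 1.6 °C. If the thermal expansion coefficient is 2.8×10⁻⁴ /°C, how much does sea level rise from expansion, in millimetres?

Δh = αΔT·H = 2.8×10⁻⁴ × 1.6 × 290 = 0.12992 m

Δh ≈ 130 mm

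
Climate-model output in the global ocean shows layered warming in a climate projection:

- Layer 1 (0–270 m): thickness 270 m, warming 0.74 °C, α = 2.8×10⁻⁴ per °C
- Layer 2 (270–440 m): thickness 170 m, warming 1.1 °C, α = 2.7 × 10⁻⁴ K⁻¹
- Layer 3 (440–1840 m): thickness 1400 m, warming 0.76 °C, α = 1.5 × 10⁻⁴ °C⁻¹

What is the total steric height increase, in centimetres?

27 cm

2.8×10⁻⁴ × 270 × 0.74 = 0.055944 m
170 × 1.1 × 2.7×10⁻⁴ = 0.05049 m
Layer 3: 1.5×10⁻⁴ × 0.76 × 1400 = 0.15960 m
Δh = 0.055944 + 0.05049 + 0.15960 = 0.266034 m ≈ 27 cm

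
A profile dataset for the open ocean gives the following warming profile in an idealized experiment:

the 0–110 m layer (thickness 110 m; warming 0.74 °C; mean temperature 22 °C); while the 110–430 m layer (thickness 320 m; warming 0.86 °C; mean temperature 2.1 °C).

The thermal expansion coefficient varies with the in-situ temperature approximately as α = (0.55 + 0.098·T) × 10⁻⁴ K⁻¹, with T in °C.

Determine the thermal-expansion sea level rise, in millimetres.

Layer 1: α = (0.55 + 0.098×22)×10⁻⁴ = 2.706×10⁻⁴ K⁻¹
Layer 2: α = (0.55 + 0.098×2.1)×10⁻⁴ = 0.7558×10⁻⁴ K⁻¹
Layer 1: 110 × 0.74 × 2.706×10⁻⁴ = 0.02202684 m
0.86 × 320 × 0.7558×10⁻⁴ = 0.020799616 m
Δh = 0.02202684 + 0.020799616 = 0.042826456 m

Δh = 42.8 mm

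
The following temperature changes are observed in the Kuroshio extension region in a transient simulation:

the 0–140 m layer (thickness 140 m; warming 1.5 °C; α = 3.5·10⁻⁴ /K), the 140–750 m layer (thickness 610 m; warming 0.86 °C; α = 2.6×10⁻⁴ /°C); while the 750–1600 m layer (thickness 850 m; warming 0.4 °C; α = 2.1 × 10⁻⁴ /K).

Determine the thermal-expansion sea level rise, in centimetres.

Layer 1: 140 × 1.5 × 3.5×10⁻⁴ = 0.07350 m
Layer 2: 0.86 × 2.6×10⁻⁴ × 610 = 0.136396 m
2.1×10⁻⁴ × 850 × 0.4 = 0.07140 m
Δh = 0.07350 + 0.136396 + 0.07140 = 0.281296 m ≈ 28.1 cm

Δh = 28.1 cm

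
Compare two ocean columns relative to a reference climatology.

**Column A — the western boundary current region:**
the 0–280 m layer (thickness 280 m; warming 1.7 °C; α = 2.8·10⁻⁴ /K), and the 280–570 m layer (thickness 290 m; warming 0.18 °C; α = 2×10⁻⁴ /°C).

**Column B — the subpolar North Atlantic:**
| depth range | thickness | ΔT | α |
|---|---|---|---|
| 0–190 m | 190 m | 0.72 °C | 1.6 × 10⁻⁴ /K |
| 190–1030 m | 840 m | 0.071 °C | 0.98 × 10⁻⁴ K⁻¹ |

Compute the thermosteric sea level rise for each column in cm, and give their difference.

A 0–280 m: 1.7 × 2.8×10⁻⁴ × 280 = 0.13328 m
A Layer 2: 0.18 × 2×10⁻⁴ × 290 = 0.01044 m
A total: 0.14372 m
B Layer 1: 190 × 1.6×10⁻⁴ × 0.72 = 0.021888 m
B 190–1030 m: 0.98×10⁻⁴ × 840 × 0.071 = 0.00584472 m
B total: 0.02773272 m
Difference: 0.14372 − 0.02773272 = 0.11598728 m

A: 14 cm; B: 2.8 cm; difference 12 cm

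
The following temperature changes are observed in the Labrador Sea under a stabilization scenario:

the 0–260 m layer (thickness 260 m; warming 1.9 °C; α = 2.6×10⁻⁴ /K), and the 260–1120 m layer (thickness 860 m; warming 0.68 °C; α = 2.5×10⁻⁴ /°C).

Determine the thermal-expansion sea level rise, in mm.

0–260 m: 260 × 1.9 × 2.6×10⁻⁴ = 0.12844 m
260–1120 m: 0.68 × 860 × 2.5×10⁻⁴ = 0.14620 m
Δh = 0.12844 + 0.14620 = 0.27464 m

275 mm of thermosteric rise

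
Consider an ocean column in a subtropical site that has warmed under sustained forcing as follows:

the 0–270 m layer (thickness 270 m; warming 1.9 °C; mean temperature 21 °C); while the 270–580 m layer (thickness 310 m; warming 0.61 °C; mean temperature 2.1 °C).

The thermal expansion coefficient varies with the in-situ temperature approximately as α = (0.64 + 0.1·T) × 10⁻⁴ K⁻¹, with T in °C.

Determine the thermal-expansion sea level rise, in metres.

Layer 1: α = (0.64 + 0.1×21)×10⁻⁴ = 2.74×10⁻⁴ K⁻¹
Layer 2: α = (0.64 + 0.1×2.1)×10⁻⁴ = 0.85×10⁻⁴ K⁻¹
270 × 2.74×10⁻⁴ × 1.9 = 0.140562 m
270–580 m: 310 × 0.85×10⁻⁴ × 0.61 = 0.0160735 m
Δh = 0.140562 + 0.0160735 = 0.1566355 m ≈ 0.157 m

0.157 m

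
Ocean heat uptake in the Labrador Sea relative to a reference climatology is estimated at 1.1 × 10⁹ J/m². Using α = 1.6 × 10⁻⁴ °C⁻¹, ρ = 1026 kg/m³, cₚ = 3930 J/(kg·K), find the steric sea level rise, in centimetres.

4.4 cm of thermosteric rise

Δh = αQ/(ρcₚ) = 1.6×10⁻⁴ × 1.1×10⁹ / (1026 × 3930) ≈ 0.043649 m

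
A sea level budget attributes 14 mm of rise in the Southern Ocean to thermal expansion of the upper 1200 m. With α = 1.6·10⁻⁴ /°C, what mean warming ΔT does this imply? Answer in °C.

about 0.073 °C

ΔT = Δh/(αH) = 0.014 / (1.6×10⁻⁴ × 1200) ≈ 0.07292 °C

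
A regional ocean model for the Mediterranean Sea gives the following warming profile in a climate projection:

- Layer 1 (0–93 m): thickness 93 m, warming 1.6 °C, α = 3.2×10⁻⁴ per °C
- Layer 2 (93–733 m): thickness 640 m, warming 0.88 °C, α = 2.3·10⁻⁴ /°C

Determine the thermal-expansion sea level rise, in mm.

1.6 × 3.2×10⁻⁴ × 93 = 0.047616 m
93–733 m: 640 × 0.88 × 2.3×10⁻⁴ = 0.129536 m
Δh = 0.047616 + 0.129536 = 0.177152 m ≈ 180 mm

180 mm of thermosteric rise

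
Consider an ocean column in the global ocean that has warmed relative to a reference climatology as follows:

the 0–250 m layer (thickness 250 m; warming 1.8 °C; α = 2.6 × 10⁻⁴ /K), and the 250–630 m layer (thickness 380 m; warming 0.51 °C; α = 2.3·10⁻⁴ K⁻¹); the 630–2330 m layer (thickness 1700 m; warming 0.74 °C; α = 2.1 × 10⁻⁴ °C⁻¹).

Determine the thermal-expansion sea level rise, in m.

0.426 m of thermosteric rise

Layer 1: 250 × 1.8 × 2.6×10⁻⁴ = 0.11700 m
250–630 m: 2.3×10⁻⁴ × 380 × 0.51 = 0.044574 m
0.74 × 1700 × 2.1×10⁻⁴ = 0.26418 m
Δh = 0.11700 + 0.044574 + 0.26418 = 0.425754 m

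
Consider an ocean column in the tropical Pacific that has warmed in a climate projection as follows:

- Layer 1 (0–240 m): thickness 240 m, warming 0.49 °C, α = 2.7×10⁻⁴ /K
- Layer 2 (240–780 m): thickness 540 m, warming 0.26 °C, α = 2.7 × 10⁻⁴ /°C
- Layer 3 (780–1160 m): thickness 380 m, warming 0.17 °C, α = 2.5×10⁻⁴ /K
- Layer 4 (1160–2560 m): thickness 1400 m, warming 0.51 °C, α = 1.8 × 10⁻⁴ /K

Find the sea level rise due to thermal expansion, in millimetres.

Layer 1: 2.7×10⁻⁴ × 240 × 0.49 = 0.031752 m
240–780 m: 540 × 2.7×10⁻⁴ × 0.26 = 0.037908 m
Layer 3: 2.5×10⁻⁴ × 0.17 × 380 = 0.01615 m
1160–2560 m: 1.8×10⁻⁴ × 0.51 × 1400 = 0.12852 m
Δh = 0.031752 + 0.037908 + 0.01615 + 0.12852 = 0.21433 m ≈ 214 mm

about 214 mm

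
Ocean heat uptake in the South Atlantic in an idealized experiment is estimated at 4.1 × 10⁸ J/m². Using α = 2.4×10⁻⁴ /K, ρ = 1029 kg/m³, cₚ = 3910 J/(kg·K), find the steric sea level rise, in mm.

24 mm of thermosteric rise

Δh = αQ/(ρcₚ) = 2.4×10⁻⁴ × 4.1×10⁸ / (1029 × 3910) ≈ 0.024457 m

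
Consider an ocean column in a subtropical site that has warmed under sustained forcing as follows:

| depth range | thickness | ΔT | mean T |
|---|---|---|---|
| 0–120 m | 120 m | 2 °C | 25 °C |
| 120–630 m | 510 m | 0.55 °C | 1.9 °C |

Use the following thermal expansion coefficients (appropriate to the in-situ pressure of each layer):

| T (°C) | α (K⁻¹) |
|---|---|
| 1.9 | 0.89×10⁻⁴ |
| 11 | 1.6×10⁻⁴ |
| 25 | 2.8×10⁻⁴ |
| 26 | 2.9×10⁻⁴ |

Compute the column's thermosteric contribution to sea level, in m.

Δh ≈ 0.0922 m

Layer 1 at 25 °C → α = 2.8×10⁻⁴ K⁻¹
Layer 2 at 1.9 °C → α = 0.89×10⁻⁴ K⁻¹
Layer 1: 120 × 2.8×10⁻⁴ × 2 = 0.06720 m
120–630 m: 510 × 0.89×10⁻⁴ × 0.55 = 0.0249645 m
Δh = 0.06720 + 0.0249645 = 0.0921645 m ≈ 0.0922 m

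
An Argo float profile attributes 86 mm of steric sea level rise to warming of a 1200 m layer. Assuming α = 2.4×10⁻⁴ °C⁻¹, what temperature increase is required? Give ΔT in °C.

ΔT = Δh/(αH) = 0.086 / (2.4×10⁻⁴ × 1200) ≈ 0.2986 °C

ΔT ≈ 0.299 °C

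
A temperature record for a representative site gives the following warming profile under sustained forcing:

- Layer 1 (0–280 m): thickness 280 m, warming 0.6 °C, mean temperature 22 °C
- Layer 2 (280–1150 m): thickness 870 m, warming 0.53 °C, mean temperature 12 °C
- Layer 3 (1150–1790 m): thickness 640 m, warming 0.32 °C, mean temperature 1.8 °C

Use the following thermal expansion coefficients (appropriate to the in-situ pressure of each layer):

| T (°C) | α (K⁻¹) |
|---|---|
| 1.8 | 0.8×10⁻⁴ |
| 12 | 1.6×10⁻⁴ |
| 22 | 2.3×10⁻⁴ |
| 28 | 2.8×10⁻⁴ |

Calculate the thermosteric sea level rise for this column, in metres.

about 0.129 m

Layer 1 at 22 °C → α = 2.3×10⁻⁴ K⁻¹
Layer 2 at 12 °C → α = 1.6×10⁻⁴ K⁻¹
Layer 3 at 1.8 °C → α = 0.8×10⁻⁴ K⁻¹
0–280 m: 2.3×10⁻⁴ × 280 × 0.6 = 0.03864 m
1.6×10⁻⁴ × 870 × 0.53 = 0.073776 m
0.32 × 0.8×10⁻⁴ × 640 = 0.016384 m
Δh = 0.03864 + 0.073776 + 0.016384 = 0.12880 m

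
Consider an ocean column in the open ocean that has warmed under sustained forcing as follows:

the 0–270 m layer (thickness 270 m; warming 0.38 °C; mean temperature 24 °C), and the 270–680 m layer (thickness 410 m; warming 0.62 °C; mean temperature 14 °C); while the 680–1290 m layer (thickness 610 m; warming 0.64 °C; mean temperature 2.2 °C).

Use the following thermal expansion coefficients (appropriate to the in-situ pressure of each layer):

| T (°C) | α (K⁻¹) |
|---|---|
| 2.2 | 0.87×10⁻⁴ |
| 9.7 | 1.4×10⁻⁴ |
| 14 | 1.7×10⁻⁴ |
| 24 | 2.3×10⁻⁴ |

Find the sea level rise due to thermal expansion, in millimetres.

Δh = 101 mm

Layer 1 at 24 °C → α = 2.3×10⁻⁴ K⁻¹
Layer 2 at 14 °C → α = 1.7×10⁻⁴ K⁻¹
Layer 3 at 2.2 °C → α = 0.87×10⁻⁴ K⁻¹
0–270 m: 2.3×10⁻⁴ × 0.38 × 270 = 0.023598 m
1.7×10⁻⁴ × 0.62 × 410 = 0.043214 m
680–1290 m: 0.64 × 610 × 0.87×10⁻⁴ = 0.0339648 m
Δh = 0.023598 + 0.043214 + 0.0339648 = 0.1007768 m ≈ 101 mm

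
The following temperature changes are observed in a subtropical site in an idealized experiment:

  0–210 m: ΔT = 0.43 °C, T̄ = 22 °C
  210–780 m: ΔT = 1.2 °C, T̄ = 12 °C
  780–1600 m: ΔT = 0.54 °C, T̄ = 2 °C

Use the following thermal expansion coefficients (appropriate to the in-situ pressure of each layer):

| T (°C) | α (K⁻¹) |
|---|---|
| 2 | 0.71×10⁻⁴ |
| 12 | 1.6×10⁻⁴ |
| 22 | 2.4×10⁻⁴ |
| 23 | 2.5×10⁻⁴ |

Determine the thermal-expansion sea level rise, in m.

Layer 1 at 22 °C → α = 2.4×10⁻⁴ K⁻¹
Layer 2 at 12 °C → α = 1.6×10⁻⁴ K⁻¹
Layer 3 at 2 °C → α = 0.71×10⁻⁴ K⁻¹
Layer 1: 2.4×10⁻⁴ × 210 × 0.43 = 0.021672 m
1.6×10⁻⁴ × 570 × 1.2 = 0.10944 m
0.71×10⁻⁴ × 0.54 × 820 = 0.0314388 m
Δh = 0.021672 + 0.10944 + 0.0314388 = 0.1625508 m

Δh = 0.16 m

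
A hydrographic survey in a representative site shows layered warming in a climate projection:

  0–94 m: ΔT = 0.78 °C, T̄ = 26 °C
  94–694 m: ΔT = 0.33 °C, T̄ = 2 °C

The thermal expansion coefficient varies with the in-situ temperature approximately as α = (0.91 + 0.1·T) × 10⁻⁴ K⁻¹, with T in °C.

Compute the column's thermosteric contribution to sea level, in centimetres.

Δh = 4.8 cm

Layer 1: α = (0.91 + 0.1×26)×10⁻⁴ = 3.51×10⁻⁴ K⁻¹
Layer 2: α = (0.91 + 0.1×2)×10⁻⁴ = 1.11×10⁻⁴ K⁻¹
Layer 1: 0.78 × 3.51×10⁻⁴ × 94 = 0.02573532 m
Layer 2: 0.33 × 600 × 1.11×10⁻⁴ = 0.021978 m
Δh = 0.02573532 + 0.021978 = 0.04771332 m ≈ 4.8 cm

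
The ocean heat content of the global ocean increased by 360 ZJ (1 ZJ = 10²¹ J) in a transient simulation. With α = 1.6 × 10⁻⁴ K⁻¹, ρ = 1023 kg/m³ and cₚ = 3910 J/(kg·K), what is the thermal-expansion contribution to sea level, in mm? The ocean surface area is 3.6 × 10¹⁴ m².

40.0 mm

Per unit area: Q = 360×10²¹ / (3.6×10¹⁴) = 1×10⁹ J/m²
Δh = αQ/(ρcₚ) = 1.6×10⁻⁴ × 1×10⁹ / (1023 × 3910) ≈ 0.040001 m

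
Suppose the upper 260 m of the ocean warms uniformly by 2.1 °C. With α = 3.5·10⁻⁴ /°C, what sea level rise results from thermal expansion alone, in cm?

19.1 cm

Δh = αΔT·H = 3.5×10⁻⁴ × 2.1 × 260 = 0.19110 m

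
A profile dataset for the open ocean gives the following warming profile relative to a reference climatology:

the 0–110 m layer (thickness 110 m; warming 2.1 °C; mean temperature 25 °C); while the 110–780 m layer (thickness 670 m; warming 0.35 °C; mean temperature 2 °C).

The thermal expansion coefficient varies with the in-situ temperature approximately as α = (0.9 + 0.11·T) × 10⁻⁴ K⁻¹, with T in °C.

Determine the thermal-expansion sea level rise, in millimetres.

110 mm of thermosteric rise

Layer 1: α = (0.9 + 0.11×25)×10⁻⁴ = 3.65×10⁻⁴ K⁻¹
Layer 2: α = (0.9 + 0.11×2)×10⁻⁴ = 1.12×10⁻⁴ K⁻¹
110 × 2.1 × 3.65×10⁻⁴ = 0.084315 m
Layer 2: 1.12×10⁻⁴ × 670 × 0.35 = 0.026264 m
Δh = 0.084315 + 0.026264 = 0.110579 m ≈ 110 mm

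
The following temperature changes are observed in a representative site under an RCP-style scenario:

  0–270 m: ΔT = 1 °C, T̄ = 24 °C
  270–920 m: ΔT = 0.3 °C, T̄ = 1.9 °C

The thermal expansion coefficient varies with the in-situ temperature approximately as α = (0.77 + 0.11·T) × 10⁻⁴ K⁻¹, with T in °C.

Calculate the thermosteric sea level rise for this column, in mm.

111 mm

Layer 1: α = (0.77 + 0.11×24)×10⁻⁴ = 3.41×10⁻⁴ K⁻¹
Layer 2: α = (0.77 + 0.11×1.9)×10⁻⁴ = 0.979×10⁻⁴ K⁻¹
Layer 1: 3.41×10⁻⁴ × 270 × 1 = 0.09207 m
0.3 × 0.979×10⁻⁴ × 650 = 0.0190905 m
Δh = 0.09207 + 0.0190905 = 0.1111605 m ≈ 111 mm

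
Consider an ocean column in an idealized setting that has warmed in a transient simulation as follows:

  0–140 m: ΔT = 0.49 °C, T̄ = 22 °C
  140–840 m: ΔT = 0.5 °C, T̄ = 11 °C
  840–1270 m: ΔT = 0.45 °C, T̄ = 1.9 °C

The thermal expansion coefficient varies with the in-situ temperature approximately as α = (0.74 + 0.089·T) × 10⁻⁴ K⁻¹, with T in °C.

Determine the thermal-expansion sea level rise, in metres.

0.096 m

Layer 1: α = (0.74 + 0.089×22)×10⁻⁴ = 2.698×10⁻⁴ K⁻¹
Layer 2: α = (0.74 + 0.089×11)×10⁻⁴ = 1.719×10⁻⁴ K⁻¹
Layer 3: α = (0.74 + 0.089×1.9)×10⁻⁴ = 0.9091×10⁻⁴ K⁻¹
0–140 m: 2.698×10⁻⁴ × 0.49 × 140 = 0.01850828 m
1.719×10⁻⁴ × 0.5 × 700 = 0.060165 m
840–1270 m: 430 × 0.9091×10⁻⁴ × 0.45 = 0.017591085 m
Δh = 0.01850828 + 0.060165 + 0.017591085 = 0.096264365 m ≈ 0.096 m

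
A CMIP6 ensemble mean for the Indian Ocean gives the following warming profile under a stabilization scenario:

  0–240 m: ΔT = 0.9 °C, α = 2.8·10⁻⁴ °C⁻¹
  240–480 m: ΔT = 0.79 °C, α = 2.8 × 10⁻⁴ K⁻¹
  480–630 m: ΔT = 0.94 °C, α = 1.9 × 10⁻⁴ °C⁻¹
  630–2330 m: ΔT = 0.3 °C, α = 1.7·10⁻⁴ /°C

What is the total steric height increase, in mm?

0.9 × 240 × 2.8×10⁻⁴ = 0.06048 m
240–480 m: 240 × 2.8×10⁻⁴ × 0.79 = 0.053088 m
Layer 3: 1.9×10⁻⁴ × 150 × 0.94 = 0.02679 m
1700 × 1.7×10⁻⁴ × 0.3 = 0.08670 m
Δh = 0.06048 + 0.053088 + 0.02679 + 0.08670 = 0.227058 m

Δh ≈ 230 mm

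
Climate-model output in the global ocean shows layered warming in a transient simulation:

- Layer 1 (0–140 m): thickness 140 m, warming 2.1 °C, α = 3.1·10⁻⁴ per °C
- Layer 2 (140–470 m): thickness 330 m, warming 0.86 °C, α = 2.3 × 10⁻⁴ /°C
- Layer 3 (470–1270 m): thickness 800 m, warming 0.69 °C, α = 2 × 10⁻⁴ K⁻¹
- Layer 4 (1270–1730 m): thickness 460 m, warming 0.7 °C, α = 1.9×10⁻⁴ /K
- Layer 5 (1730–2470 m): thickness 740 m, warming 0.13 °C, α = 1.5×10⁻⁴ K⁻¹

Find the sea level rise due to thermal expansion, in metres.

Layer 1: 140 × 3.1×10⁻⁴ × 2.1 = 0.09114 m
2.3×10⁻⁴ × 330 × 0.86 = 0.065274 m
470–1270 m: 800 × 0.69 × 2×10⁻⁴ = 0.11040 m
Layer 4: 460 × 0.7 × 1.9×10⁻⁴ = 0.06118 m
1730–2470 m: 740 × 0.13 × 1.5×10⁻⁴ = 0.01443 m
Δh = 0.09114 + 0.065274 + 0.11040 + 0.06118 + 0.01443 = 0.342424 m

about 0.342 m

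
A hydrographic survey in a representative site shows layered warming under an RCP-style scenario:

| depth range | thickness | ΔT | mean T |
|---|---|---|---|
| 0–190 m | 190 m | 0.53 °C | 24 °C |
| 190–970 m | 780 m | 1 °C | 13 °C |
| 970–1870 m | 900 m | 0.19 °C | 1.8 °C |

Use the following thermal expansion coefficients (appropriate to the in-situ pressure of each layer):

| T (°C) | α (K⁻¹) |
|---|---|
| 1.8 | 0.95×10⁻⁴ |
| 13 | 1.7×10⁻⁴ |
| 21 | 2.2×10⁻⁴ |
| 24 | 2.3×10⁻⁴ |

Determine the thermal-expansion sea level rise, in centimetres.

Δh = 17.2 cm

Layer 1 at 24 °C → α = 2.3×10⁻⁴ K⁻¹
Layer 2 at 13 °C → α = 1.7×10⁻⁴ K⁻¹
Layer 3 at 1.8 °C → α = 0.95×10⁻⁴ K⁻¹
2.3×10⁻⁴ × 0.53 × 190 = 0.023161 m
Layer 2: 1.7×10⁻⁴ × 780 × 1 = 0.13260 m
Layer 3: 900 × 0.95×10⁻⁴ × 0.19 = 0.016245 m
Δh = 0.023161 + 0.13260 + 0.016245 = 0.172006 m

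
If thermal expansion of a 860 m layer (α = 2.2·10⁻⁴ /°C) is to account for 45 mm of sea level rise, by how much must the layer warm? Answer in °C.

ΔT ≈ 0.238 °C

ΔT = Δh/(αH) = 0.045 / (2.2×10⁻⁴ × 860) ≈ 0.2378 °C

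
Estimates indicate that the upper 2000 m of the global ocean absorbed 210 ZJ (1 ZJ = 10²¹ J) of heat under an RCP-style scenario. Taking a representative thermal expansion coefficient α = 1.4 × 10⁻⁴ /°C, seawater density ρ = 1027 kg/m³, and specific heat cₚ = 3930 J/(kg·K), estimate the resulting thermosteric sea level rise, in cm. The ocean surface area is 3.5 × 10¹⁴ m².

Per unit area: Q = 210×10²¹ / (3.5×10¹⁴) = 6×10⁸ J/m²
Δh = αQ/(ρcₚ) = 1.4×10⁻⁴ × 6×10⁸ / (1027 × 3930) ≈ 0.020812 m

2.08 cm of thermosteric rise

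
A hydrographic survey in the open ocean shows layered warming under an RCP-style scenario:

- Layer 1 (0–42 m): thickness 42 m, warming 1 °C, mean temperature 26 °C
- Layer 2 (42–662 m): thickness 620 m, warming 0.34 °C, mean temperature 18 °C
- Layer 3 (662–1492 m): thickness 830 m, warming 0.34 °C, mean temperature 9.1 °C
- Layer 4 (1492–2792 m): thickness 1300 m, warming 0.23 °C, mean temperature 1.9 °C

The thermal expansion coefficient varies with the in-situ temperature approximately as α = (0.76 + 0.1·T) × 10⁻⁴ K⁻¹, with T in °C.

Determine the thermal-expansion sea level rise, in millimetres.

Layer 1: α = (0.76 + 0.1×26)×10⁻⁴ = 3.36×10⁻⁴ K⁻¹
Layer 2: α = (0.76 + 0.1×18)×10⁻⁴ = 2.56×10⁻⁴ K⁻¹
Layer 3: α = (0.76 + 0.1×9.1)×10⁻⁴ = 1.67×10⁻⁴ K⁻¹
Layer 4: α = (0.76 + 0.1×1.9)×10⁻⁴ = 0.95×10⁻⁴ K⁻¹
1 × 3.36×10⁻⁴ × 42 = 0.014112 m
0.34 × 2.56×10⁻⁴ × 620 = 0.0539648 m
662–1492 m: 0.34 × 1.67×10⁻⁴ × 830 = 0.0471274 m
1300 × 0.23 × 0.95×10⁻⁴ = 0.028405 m
Δh = 0.014112 + 0.0539648 + 0.0471274 + 0.028405 = 0.1436092 m

140 mm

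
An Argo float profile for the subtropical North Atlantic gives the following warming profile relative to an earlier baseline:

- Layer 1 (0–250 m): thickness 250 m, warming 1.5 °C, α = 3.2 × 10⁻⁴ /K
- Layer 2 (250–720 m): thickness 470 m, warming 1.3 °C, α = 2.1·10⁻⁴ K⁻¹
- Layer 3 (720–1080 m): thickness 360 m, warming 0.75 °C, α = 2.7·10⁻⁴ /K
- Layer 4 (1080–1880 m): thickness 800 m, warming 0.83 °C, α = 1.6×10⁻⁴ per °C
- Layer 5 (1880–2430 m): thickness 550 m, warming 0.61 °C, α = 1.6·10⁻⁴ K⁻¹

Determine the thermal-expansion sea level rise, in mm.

Layer 1: 1.5 × 3.2×10⁻⁴ × 250 = 0.12000 m
2.1×10⁻⁴ × 470 × 1.3 = 0.12831 m
720–1080 m: 2.7×10⁻⁴ × 0.75 × 360 = 0.07290 m
Layer 4: 0.83 × 800 × 1.6×10⁻⁴ = 0.10624 m
1880–2430 m: 550 × 0.61 × 1.6×10⁻⁴ = 0.05368 m
Δh = 0.12000 + 0.12831 + 0.07290 + 0.10624 + 0.05368 = 0.48113 m

481 mm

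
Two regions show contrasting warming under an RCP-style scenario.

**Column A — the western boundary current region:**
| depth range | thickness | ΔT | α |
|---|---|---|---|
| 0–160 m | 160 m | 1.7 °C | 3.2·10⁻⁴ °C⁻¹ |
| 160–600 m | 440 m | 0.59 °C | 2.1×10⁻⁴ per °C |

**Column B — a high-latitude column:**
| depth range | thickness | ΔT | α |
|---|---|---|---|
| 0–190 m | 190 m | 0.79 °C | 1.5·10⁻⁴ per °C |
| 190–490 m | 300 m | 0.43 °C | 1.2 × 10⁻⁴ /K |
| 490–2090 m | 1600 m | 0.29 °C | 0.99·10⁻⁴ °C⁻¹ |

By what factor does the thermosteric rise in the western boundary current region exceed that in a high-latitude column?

A Layer 1: 160 × 3.2×10⁻⁴ × 1.7 = 0.08704 m
A 440 × 2.1×10⁻⁴ × 0.59 = 0.054516 m
A total: 0.141556 m
B Layer 1: 1.5×10⁻⁴ × 190 × 0.79 = 0.022515 m
B 190–490 m: 300 × 0.43 × 1.2×10⁻⁴ = 0.01548 m
B Layer 3: 1600 × 0.99×10⁻⁴ × 0.29 = 0.045936 m
B total: 0.083931 m
Ratio: 0.141556 / 0.083931 ≈ 1.687

≈ 1.7×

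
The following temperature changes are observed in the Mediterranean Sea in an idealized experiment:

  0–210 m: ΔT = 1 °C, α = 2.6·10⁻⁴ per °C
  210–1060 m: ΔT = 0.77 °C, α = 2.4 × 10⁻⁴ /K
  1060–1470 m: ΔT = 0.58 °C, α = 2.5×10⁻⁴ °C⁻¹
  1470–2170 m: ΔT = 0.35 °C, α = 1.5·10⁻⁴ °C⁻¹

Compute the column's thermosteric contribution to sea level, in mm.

Layer 1: 1 × 2.6×10⁻⁴ × 210 = 0.05460 m
210–1060 m: 850 × 2.4×10⁻⁴ × 0.77 = 0.15708 m
Layer 3: 0.58 × 410 × 2.5×10⁻⁴ = 0.05945 m
Layer 4: 0.35 × 1.5×10⁻⁴ × 700 = 0.03675 m
Δh = 0.05460 + 0.15708 + 0.05945 + 0.03675 = 0.30788 m

Δh = 310 mm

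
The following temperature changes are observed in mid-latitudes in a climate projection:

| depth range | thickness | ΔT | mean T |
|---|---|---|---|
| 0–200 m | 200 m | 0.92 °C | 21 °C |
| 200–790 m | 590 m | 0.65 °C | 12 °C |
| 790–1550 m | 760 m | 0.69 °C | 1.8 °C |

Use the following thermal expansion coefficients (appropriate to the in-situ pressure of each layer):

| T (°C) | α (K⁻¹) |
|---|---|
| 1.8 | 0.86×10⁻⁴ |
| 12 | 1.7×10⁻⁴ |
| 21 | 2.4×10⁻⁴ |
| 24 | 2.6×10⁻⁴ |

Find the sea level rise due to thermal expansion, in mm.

Layer 1 at 21 °C → α = 2.4×10⁻⁴ K⁻¹
Layer 2 at 12 °C → α = 1.7×10⁻⁴ K⁻¹
Layer 3 at 1.8 °C → α = 0.86×10⁻⁴ K⁻¹
0–200 m: 2.4×10⁻⁴ × 0.92 × 200 = 0.04416 m
200–790 m: 590 × 1.7×10⁻⁴ × 0.65 = 0.065195 m
790–1550 m: 0.69 × 760 × 0.86×10⁻⁴ = 0.0450984 m
Δh = 0.04416 + 0.065195 + 0.0450984 = 0.1544534 m

about 154 mm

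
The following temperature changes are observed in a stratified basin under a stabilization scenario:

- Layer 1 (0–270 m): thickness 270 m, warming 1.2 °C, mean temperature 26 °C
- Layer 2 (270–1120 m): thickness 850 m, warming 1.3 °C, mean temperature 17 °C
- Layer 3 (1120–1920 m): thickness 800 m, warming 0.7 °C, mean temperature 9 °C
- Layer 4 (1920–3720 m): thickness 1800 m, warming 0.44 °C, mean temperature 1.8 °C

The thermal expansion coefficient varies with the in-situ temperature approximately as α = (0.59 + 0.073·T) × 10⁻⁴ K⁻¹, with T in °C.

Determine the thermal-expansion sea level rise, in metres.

0.410 m of thermosteric rise

Layer 1: α = (0.59 + 0.073×26)×10⁻⁴ = 2.488×10⁻⁴ K⁻¹
Layer 2: α = (0.59 + 0.073×17)×10⁻⁴ = 1.831×10⁻⁴ K⁻¹
Layer 3: α = (0.59 + 0.073×9)×10⁻⁴ = 1.247×10⁻⁴ K⁻¹
Layer 4: α = (0.59 + 0.073×1.8)×10⁻⁴ = 0.7214×10⁻⁴ K⁻¹
0–270 m: 270 × 2.488×10⁻⁴ × 1.2 = 0.0806112 m
850 × 1.831×10⁻⁴ × 1.3 = 0.2023255 m
Layer 3: 1.247×10⁻⁴ × 0.7 × 800 = 0.069832 m
1920–3720 m: 0.7214×10⁻⁴ × 1800 × 0.44 = 0.05713488 m
Δh = 0.0806112 + 0.2023255 + 0.069832 + 0.05713488 = 0.40990358 m ≈ 0.410 m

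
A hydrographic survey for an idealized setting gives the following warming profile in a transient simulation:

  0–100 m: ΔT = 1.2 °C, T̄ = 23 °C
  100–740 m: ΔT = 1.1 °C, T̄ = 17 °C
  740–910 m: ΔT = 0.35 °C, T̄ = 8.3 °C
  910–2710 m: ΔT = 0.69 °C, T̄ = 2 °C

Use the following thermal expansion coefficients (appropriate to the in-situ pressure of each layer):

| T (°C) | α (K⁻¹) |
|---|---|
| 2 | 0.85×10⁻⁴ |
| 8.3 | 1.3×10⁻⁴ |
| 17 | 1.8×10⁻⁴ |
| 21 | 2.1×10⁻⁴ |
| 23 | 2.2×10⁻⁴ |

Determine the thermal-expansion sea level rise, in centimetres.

Layer 1 at 23 °C → α = 2.2×10⁻⁴ K⁻¹
Layer 2 at 17 °C → α = 1.8×10⁻⁴ K⁻¹
Layer 3 at 8.3 °C → α = 1.3×10⁻⁴ K⁻¹
Layer 4 at 2 °C → α = 0.85×10⁻⁴ K⁻¹
0–100 m: 2.2×10⁻⁴ × 1.2 × 100 = 0.02640 m
Layer 2: 1.1 × 640 × 1.8×10⁻⁴ = 0.12672 m
0.35 × 170 × 1.3×10⁻⁴ = 0.007735 m
1800 × 0.85×10⁻⁴ × 0.69 = 0.10557 m
Δh = 0.02640 + 0.12672 + 0.007735 + 0.10557 = 0.266425 m

Δh ≈ 26.6 cm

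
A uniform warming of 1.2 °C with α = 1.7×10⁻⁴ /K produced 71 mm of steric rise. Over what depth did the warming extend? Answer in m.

H = Δh/(αΔT) = 0.071 / (1.7×10⁻⁴ × 1.2) ≈ 348.0 m

348 m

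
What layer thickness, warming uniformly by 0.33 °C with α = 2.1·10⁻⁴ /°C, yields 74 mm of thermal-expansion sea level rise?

about 1070 m

H = Δh/(αΔT) = 0.074 / (2.1×10⁻⁴ × 0.33) ≈ 1068 m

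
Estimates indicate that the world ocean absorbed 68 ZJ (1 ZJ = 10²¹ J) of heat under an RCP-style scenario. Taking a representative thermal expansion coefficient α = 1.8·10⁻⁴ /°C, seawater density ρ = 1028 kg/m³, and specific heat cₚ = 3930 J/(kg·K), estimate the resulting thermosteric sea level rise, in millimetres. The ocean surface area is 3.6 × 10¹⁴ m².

Per unit area: Q = 68×10²¹ / (3.6×10¹⁴) ≈ 1.889×10⁸ J/m²
Δh = αQ/(ρcₚ) = 1.8×10⁻⁴ × 1.889×10⁸ / (1028 × 3930) ≈ 0.0084163 m

Δh = 8.42 mm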